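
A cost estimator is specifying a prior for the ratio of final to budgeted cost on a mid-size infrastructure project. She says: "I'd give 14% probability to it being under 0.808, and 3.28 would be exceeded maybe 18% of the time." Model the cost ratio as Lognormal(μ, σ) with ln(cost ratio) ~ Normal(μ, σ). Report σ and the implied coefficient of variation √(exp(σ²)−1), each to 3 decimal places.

If T ~ Lognormal(μ,σ) then ln T ~ Normal(μ,σ), so the p-quantile of ln T is μ + z_p·σ.
ln(0.808) = -0.2132 and ln(3.28) = 1.188; z_{0.14} = -1.08, z_{0.82} = 0.9154.
σ = (1.188 − -0.2132)/(0.9154 − (-1.08)) = 0.702.
μ = -0.2132 − (-1.08)·0.702 = 0.545.
CV = √(exp(σ²)−1) = √(exp(0.4929)−1) = 0.798.

σ ≈ 0.702, CV ≈ 0.798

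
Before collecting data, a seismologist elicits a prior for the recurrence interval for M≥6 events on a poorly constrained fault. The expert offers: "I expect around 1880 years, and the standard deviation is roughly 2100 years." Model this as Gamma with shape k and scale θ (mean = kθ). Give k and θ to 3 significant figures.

k ≈ 0.801, θ ≈ 2350

For Gamma(k, scale θ): mean = kθ, variance = kθ², so CV = 1/√k.
CV = SD/mean = 2100/1880 = 1.117, hence k = 1/CV² = 0.801.
Then θ = mean/k = 1880/0.801 = 2350.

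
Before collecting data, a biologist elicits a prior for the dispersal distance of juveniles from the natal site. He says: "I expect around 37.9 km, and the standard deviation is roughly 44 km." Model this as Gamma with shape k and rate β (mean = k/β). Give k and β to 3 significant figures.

k ≈ 0.742, β ≈ 0.0196

For Gamma(k, rate β): mean = k/β, variance = k/β², so CV = 1/√k.
CV = SD/mean = 44/37.9 = 1.161, hence k = 1/CV² = 0.742.
Then β = k/mean = 0.742/37.9 = 0.0196.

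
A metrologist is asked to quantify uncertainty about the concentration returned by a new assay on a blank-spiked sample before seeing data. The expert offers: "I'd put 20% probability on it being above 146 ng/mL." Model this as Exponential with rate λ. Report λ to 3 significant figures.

λ ≈ 0.011

P(T > 146.0) = e^(−λ·146.0) = 0.2, so λ = −ln(0.2)/146.0 = 0.011.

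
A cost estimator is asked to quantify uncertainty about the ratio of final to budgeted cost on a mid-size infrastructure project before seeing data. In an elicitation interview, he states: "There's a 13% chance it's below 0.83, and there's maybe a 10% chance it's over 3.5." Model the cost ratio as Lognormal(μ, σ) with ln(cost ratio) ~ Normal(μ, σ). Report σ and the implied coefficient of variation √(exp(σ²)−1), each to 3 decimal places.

σ ≈ 0.598, CV ≈ 0.655

If T ~ Lognormal(μ,σ) then ln T ~ Normal(μ,σ), so the p-quantile of ln T is μ + z_p·σ.
ln(0.83) = -0.1863 and ln(3.5) = 1.253; z_{0.13} = -1.126, z_{0.9} = 1.282.
σ = (1.253 − -0.1863)/(1.282 − (-1.126)) = 0.598.
μ = -0.1863 − (-1.126)·0.598 = 0.487.
CV = √(exp(σ²)−1) = √(exp(0.3572)−1) = 0.655.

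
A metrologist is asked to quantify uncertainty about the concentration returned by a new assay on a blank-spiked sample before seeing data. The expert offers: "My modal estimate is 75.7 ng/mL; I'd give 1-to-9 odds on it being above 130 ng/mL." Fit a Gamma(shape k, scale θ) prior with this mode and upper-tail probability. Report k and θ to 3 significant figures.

k ≈ 7.48, θ ≈ 11.7

Gamma(k,θ) with k>1 has mode (k−1)θ, so θ = 75.7/(k−1).
Need P(X < 130) = 0.9 with θ tied to k this way. Start at k = 2, θ = 75.7: P(X<130) ≈ 0.512.
Too low — raise k to concentrate. Iterating converges to k ≈ 7.48.
Then θ = 75.7/(7.48−1) ≈ 11.7.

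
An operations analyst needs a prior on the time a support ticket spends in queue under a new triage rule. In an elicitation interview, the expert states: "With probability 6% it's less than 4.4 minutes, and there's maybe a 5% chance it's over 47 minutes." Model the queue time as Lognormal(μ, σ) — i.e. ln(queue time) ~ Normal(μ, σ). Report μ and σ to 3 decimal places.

If T ~ Lognormal(μ,σ) then ln T ~ Normal(μ,σ), so the p-quantile of ln T is μ + z_p·σ.
ln(4.4) = 1.482 and ln(47) = 3.85; z_{0.06} = -1.555, z_{0.95} = 1.645.
σ = (3.85 − 1.482)/(1.645 − (-1.555)) = 0.740.
μ = 1.482 − (-1.555)·0.740 = 2.633.

μ ≈ 2.633, σ ≈ 0.740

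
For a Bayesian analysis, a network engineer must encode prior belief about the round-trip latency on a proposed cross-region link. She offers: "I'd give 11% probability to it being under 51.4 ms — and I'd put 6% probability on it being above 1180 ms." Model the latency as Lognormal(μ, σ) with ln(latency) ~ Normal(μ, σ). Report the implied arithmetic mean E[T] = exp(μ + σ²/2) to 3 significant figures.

E[T] ≈ 386 ms

If T ~ Lognormal(μ,σ) then ln T ~ Normal(μ,σ), so the p-quantile of ln T is μ + z_p·σ.
ln(51.4) = 3.94 and ln(1180) = 7.073; z_{0.11} = -1.227, z_{0.94} = 1.555.
σ = (7.073 − 3.94)/(1.555 − (-1.227)) = 1.127.
μ = 3.94 − (-1.227)·1.127 = 5.322.
E[T] = exp(μ + σ²/2) = exp(5.322 + 0.6347) = 386 ms.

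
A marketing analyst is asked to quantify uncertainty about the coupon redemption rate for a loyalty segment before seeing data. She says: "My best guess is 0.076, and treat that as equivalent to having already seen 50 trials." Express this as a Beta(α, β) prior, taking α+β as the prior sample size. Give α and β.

Under the effective-sample-size interpretation, Beta(α, β) has prior mean α/(α+β) and prior sample size α+β.
So α+β = 50 and α/(α+β) = 0.076, giving α = 0.076·50 = 3.8 and β = 50 − 3.8 = 46.2.

α = 3.8, β = 46.2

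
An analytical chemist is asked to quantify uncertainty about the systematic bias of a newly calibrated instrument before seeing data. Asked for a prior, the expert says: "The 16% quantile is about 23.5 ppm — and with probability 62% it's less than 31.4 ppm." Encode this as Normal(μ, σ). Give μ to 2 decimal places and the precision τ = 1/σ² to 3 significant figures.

For Normal(μ,σ), the p-quantile is μ + z_p·σ. Here z_{0.16} = -0.9945, z_{0.62} = 0.3055.
So 23.5 = μ − 0.9945σ and 31.4 = μ + 0.3055σ.
Subtracting: σ = (31.4 − 23.5)/(0.3055 − (-0.9945)) = 6.08.
Then μ = 23.5 − (-0.9945)·6.08 = 29.54.
Precision τ = 1/σ² = 1/6.077² = 0.0271.

μ = 29.54, τ = 0.0271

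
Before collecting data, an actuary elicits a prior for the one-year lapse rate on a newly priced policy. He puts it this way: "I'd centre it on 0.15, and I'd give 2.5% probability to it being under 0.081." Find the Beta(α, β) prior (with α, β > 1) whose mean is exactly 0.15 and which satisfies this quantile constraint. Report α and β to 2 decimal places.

α ≈ 11.99, β ≈ 67.94

With mean 0.15 fixed, write α = 0.15s, β = 0.85s where s = α+β.
Need P(θ < 0.081) = 0.025 under Beta(0.15s, 0.85s). Normal approximation: (q−m)/√(m(1−m)/s) ≈ z_{0.025} = -1.96, so s ≈ 0.15·0.85·(-1.96)²/(0.081−0.15)² = 102.9.
At s = 102.9: P(θ<0.081) ≈ 0.012. Adjusting to match 0.025 gives s ≈ 79.92.
So α = 0.15·79.92 ≈ 11.99, β = 0.85·79.92 ≈ 67.94.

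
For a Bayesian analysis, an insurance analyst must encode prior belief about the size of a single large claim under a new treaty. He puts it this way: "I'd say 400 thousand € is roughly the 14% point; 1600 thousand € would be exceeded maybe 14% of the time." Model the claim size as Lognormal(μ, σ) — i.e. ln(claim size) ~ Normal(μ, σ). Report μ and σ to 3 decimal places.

μ ≈ 6.685, σ ≈ 0.642

If T ~ Lognormal(μ,σ) then ln T ~ Normal(μ,σ), so the p-quantile of ln T is μ + z_p·σ.
ln(400) = 5.991 and ln(1600) = 7.378; z_{0.14} = -1.08, z_{0.86} = 1.08.
σ = (7.378 − 5.991)/(1.08 − (-1.08)) = 0.642.
μ = 5.991 − (-1.08)·0.642 = 6.685.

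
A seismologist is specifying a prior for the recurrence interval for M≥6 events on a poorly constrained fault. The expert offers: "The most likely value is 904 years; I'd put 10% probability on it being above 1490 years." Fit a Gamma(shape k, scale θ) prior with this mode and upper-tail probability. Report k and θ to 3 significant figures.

Gamma(k,θ) with k>1 has mode (k−1)θ, so θ = 904/(k−1).
Need P(X < 1490) = 0.9 with θ tied to k this way. Start at k = 2, θ = 904: P(X<1490) ≈ 0.491.
Too low — raise k to concentrate. Iterating converges to k ≈ 8.55.
Then θ = 904/(8.55−1) ≈ 120.

k ≈ 8.55, θ ≈ 120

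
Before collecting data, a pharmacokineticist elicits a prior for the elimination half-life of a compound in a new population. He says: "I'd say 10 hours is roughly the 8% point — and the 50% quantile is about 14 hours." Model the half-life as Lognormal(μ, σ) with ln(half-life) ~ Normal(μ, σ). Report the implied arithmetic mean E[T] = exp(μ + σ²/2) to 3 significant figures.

If T ~ Lognormal(μ,σ) then ln T ~ Normal(μ,σ), so the p-quantile of ln T is μ + z_p·σ.
ln(10) = 2.303 and ln(14) = 2.639; z_{0.08} = -1.405, z_{0.5} = 0.
σ = (2.639 − 2.303)/(0 − (-1.405)) = 0.239.
μ = 2.303 − (-1.405)·0.239 = 2.639.
E[T] = exp(μ + σ²/2) = exp(2.639 + 0.0287) = 14.4 hours.

E[T] ≈ 14.4 hours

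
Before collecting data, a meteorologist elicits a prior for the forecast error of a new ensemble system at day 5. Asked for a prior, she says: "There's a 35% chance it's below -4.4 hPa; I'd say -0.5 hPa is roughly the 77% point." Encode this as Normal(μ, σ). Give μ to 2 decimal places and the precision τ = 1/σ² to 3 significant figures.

For Normal(μ,σ), the p-quantile is μ + z_p·σ. Here z_{0.35} = -0.3853, z_{0.77} = 0.7388.
So -4.4 = μ − 0.3853σ and -0.5 = μ + 0.7388σ.
Subtracting: σ = (-0.5 − -4.4)/(0.7388 − (-0.3853)) = 3.47.
Then μ = -4.4 − (-0.3853)·3.47 = -3.06.
Precision τ = 1/σ² = 1/3.469² = 0.0831.

μ = -3.06, τ = 0.0831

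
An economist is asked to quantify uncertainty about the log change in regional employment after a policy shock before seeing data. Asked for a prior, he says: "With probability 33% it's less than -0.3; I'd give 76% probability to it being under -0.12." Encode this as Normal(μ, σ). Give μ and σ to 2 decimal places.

μ = -0.23, σ = 0.16

The p-quantile of Normal(μ,σ) is μ + z_p·σ, with z_{0.33} = -0.4399 and z_{0.76} = 0.7063.
Eliminate σ: μ = (z₂·x₁ − z₁·x₂)/(z₂ − z₁) = (0.7063·-0.3 − (-0.4399)·-0.12)/1.146 = -0.23.
Then σ = (x₂ − x₁)/(z₂ − z₁) = (-0.12 − -0.3)/1.146 = 0.16.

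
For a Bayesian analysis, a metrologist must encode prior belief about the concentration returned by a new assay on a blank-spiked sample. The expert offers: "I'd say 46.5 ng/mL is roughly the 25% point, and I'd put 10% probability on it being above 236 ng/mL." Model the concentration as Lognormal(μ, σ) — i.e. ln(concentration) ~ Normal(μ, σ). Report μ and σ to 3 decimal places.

μ ≈ 4.400, σ ≈ 0.830

If T ~ Lognormal(μ,σ) then ln T ~ Normal(μ,σ), so the p-quantile of ln T is μ + z_p·σ.
ln(46.5) = 3.839 and ln(236) = 5.464; z_{0.25} = -0.6745, z_{0.9} = 1.282.
σ = (5.464 − 3.839)/(1.282 − (-0.6745)) = 0.830.
μ = 3.839 − (-0.6745)·0.830 = 4.400.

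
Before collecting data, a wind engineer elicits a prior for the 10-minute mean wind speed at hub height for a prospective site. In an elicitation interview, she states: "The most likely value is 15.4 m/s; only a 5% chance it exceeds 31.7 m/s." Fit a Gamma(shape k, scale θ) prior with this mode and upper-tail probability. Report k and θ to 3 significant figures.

Gamma(k,θ) with k>1 has mode (k−1)θ, so θ = 15.4/(k−1).
Need P(X < 31.7) = 0.95 with θ tied to k this way. Start at k = 2, θ = 15.4: P(X<31.7) ≈ 0.610.
Too low — raise k to concentrate. Iterating converges to k ≈ 6.31.
Then θ = 15.4/(6.31−1) ≈ 2.9.

k ≈ 6.31, θ ≈ 2.9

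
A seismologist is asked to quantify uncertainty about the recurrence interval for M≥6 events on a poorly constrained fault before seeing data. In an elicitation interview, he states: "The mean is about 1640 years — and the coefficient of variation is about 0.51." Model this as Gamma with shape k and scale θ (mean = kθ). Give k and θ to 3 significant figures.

For Gamma(k, scale θ): mean = kθ, variance = kθ², so CV = 1/√k.
CV = 0.51, hence k = 1/CV² = 3.84.
Then θ = mean/k = 1640/3.84 = 427.

k ≈ 3.84, θ ≈ 427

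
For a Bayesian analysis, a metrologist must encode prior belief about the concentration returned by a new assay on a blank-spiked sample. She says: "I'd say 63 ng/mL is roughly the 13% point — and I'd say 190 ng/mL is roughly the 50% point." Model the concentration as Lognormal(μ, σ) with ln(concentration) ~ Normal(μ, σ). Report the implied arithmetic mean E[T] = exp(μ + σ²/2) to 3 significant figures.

E[T] ≈ 307 ng/mL

If T ~ Lognormal(μ,σ) then ln T ~ Normal(μ,σ), so the p-quantile of ln T is μ + z_p·σ.
ln(63) = 4.143 and ln(190) = 5.247; z_{0.13} = -1.126, z_{0.5} = 0.
σ = (5.247 − 4.143)/(0 − (-1.126)) = 0.980.
μ = 4.143 − (-1.126)·0.980 = 5.247.
E[T] = exp(μ + σ²/2) = exp(5.247 + 0.4802) = 307 ng/mL.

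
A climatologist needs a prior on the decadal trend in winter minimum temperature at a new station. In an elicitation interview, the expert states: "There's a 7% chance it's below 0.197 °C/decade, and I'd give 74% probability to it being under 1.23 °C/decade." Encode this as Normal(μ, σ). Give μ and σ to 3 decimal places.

μ = 0.916, σ = 0.487

The p-quantile of Normal(μ,σ) is μ + z_p·σ, with z_{0.07} = -1.476 and z_{0.74} = 0.6433.
Eliminate σ: μ = (z₂·x₁ − z₁·x₂)/(z₂ − z₁) = (0.6433·0.197 − (-1.476)·1.23)/2.119 = 0.916.
Then σ = (x₂ − x₁)/(z₂ − z₁) = (1.23 − 0.197)/2.119 = 0.487.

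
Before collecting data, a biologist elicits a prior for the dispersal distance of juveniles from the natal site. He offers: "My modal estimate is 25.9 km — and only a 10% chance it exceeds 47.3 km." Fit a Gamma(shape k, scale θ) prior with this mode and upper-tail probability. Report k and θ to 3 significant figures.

Gamma(k,θ) with k>1 has mode (k−1)θ, so θ = 25.9/(k−1).
Need P(X < 47.3) = 0.9 with θ tied to k this way. Start at k = 2, θ = 25.9: P(X<47.3) ≈ 0.545.
Too low — raise k to concentrate. Iterating converges to k ≈ 6.26.
Then θ = 25.9/(6.26−1) ≈ 4.93.

k ≈ 6.26, θ ≈ 4.93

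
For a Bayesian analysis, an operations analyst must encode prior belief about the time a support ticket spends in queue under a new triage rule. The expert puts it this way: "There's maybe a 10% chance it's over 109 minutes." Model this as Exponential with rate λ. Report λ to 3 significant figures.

λ ≈ 0.0211

P(T > 109.0) = e^(−λ·109.0) = 0.1, so λ = −ln(0.1)/109.0 = 0.0211.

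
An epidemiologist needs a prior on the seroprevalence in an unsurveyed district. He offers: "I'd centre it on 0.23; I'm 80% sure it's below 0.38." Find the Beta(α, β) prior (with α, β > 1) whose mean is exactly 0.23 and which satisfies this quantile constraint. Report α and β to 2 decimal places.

α ≈ 1.03, β ≈ 3.44

With mean 0.23 fixed, write α = 0.23s, β = 0.77s where s = α+β.
Need P(θ < 0.38) = 0.8 under Beta(0.23s, 0.77s). Normal approximation: (q−m)/√(m(1−m)/s) ≈ z_{0.8} = 0.842, so s ≈ 0.23·0.77·(0.842)²/(0.38−0.23)² = 5.6.
At s = 5.6: P(θ<0.38) ≈ 0.817. Adjusting to match 0.8 gives s ≈ 4.46.
So α = 0.23·4.46 ≈ 1.03, β = 0.77·4.46 ≈ 3.44.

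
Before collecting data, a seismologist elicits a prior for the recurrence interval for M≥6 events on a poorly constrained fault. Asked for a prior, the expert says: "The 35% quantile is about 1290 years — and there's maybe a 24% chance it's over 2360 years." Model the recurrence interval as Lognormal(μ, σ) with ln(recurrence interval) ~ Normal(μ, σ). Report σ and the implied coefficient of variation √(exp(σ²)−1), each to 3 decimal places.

σ ≈ 0.553, CV ≈ 0.599

If T ~ Lognormal(μ,σ) then ln T ~ Normal(μ,σ), so the p-quantile of ln T is μ + z_p·σ.
ln(1290) = 7.162 and ln(2360) = 7.766; z_{0.35} = -0.3853, z_{0.76} = 0.7063.
σ = (7.766 − 7.162)/(0.7063 − (-0.3853)) = 0.553.
μ = 7.162 − (-0.3853)·0.553 = 7.376.
CV = √(exp(σ²)−1) = √(exp(0.3062)−1) = 0.599.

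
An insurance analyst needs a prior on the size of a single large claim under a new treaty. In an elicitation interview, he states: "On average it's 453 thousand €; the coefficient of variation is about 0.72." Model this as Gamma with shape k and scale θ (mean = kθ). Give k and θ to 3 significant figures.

k ≈ 1.93, θ ≈ 235

For Gamma(k, scale θ): mean = kθ, variance = kθ², so CV = 1/√k.
CV = 0.72, hence k = 1/CV² = 1.93.
Then θ = mean/k = 453/1.93 = 235.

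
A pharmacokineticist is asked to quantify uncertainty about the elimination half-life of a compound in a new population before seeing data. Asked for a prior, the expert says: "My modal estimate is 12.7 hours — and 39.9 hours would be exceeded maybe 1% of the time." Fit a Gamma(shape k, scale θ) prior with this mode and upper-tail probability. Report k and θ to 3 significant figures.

Gamma(k,θ) with k>1 has mode (k−1)θ, so θ = 12.7/(k−1).
Need P(X < 39.9) = 0.99 with θ tied to k this way. Start at k = 2, θ = 12.7: P(X<39.9) ≈ 0.821.
Too low — raise k to concentrate. Iterating converges to k ≈ 4.4.
Then θ = 12.7/(4.4−1) ≈ 3.74.

k ≈ 4.4, θ ≈ 3.74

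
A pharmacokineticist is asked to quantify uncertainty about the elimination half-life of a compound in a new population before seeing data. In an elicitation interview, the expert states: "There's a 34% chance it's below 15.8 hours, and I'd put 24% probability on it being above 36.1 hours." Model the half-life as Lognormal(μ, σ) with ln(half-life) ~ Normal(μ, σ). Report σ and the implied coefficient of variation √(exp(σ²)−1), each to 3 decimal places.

If T ~ Lognormal(μ,σ) then ln T ~ Normal(μ,σ), so the p-quantile of ln T is μ + z_p·σ.
ln(15.8) = 2.76 and ln(36.1) = 3.586; z_{0.34} = -0.4125, z_{0.76} = 0.7063.
σ = (3.586 − 2.76)/(0.7063 − (-0.4125)) = 0.739.
μ = 2.76 − (-0.4125)·0.739 = 3.065.
CV = √(exp(σ²)−1) = √(exp(0.5455)−1) = 0.852.

σ ≈ 0.739, CV ≈ 0.852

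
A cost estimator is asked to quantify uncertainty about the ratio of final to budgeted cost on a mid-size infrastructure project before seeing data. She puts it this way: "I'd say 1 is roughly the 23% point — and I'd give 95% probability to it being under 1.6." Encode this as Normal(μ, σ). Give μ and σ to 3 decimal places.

μ = 1.186, σ = 0.252

The p-quantile of Normal(μ,σ) is μ + z_p·σ, with z_{0.23} = -0.7388 and z_{0.95} = 1.645.
Eliminate σ: μ = (z₂·x₁ − z₁·x₂)/(z₂ − z₁) = (1.645·1 − (-0.7388)·1.6)/2.384 = 1.186.
Then σ = (x₂ − x₁)/(z₂ − z₁) = (1.6 − 1)/2.384 = 0.252.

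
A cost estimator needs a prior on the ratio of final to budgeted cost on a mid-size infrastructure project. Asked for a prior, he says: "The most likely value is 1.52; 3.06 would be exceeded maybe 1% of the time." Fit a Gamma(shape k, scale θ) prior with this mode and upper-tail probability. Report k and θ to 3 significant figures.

Gamma(k,θ) with k>1 has mode (k−1)θ, so θ = 1.52/(k−1).
Need P(X < 3.06) = 0.99 with θ tied to k this way. Start at k = 2, θ = 1.52: P(X<3.06) ≈ 0.598.
Too low — raise k to concentrate. Iterating converges to k ≈ 11.
Then θ = 1.52/(11−1) ≈ 0.152.

k ≈ 11, θ ≈ 0.152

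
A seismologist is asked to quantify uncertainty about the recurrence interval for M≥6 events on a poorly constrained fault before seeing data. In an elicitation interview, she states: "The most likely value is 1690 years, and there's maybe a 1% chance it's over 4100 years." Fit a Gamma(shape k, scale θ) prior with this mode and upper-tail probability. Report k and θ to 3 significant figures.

Gamma(k,θ) with k>1 has mode (k−1)θ, so θ = 1690/(k−1).
Need P(X < 4100) = 0.99 with θ tied to k this way. Start at k = 2, θ = 1690: P(X<4100) ≈ 0.697.
Too low — raise k to concentrate. Iterating converges to k ≈ 7.01.
Then θ = 1690/(7.01−1) ≈ 281.

k ≈ 7.01, θ ≈ 281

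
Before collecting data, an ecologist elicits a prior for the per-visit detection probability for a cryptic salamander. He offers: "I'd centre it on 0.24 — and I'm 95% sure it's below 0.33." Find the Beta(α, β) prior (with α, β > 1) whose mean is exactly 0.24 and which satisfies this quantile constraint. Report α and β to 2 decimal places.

With mean 0.24 fixed, write α = 0.24s, β = 0.76s where s = α+β.
Need P(θ < 0.33) = 0.95 under Beta(0.24s, 0.76s). Normal approximation: (q−m)/√(m(1−m)/s) ≈ z_{0.95} = 1.64, so s ≈ 0.24·0.76·(1.64)²/(0.33−0.24)² = 60.9.
At s = 60.9: P(θ<0.33) ≈ 0.943. Adjusting to match 0.95 gives s ≈ 66.27.
So α = 0.24·66.27 ≈ 15.90, β = 0.76·66.27 ≈ 50.37.

α ≈ 15.90, β ≈ 50.37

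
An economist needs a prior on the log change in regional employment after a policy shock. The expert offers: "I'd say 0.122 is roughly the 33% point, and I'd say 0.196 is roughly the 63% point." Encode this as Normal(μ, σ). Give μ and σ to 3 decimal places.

μ = 0.164, σ = 0.096

For Normal(μ,σ), the p-quantile is μ + z_p·σ. Here z_{0.33} = -0.4399, z_{0.63} = 0.3319.
So 0.122 = μ − 0.4399σ and 0.196 = μ + 0.3319σ.
Subtracting: σ = (0.196 − 0.122)/(0.3319 − (-0.4399)) = 0.096.
Then μ = 0.122 − (-0.4399)·0.096 = 0.164.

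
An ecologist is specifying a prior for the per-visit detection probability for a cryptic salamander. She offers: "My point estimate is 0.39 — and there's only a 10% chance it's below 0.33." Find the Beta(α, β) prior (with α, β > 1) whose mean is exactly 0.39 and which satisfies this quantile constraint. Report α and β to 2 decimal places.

α ≈ 41.55, β ≈ 64.99

With mean 0.39 fixed, write α = 0.39s, β = 0.61s where s = α+β.
Need P(θ < 0.33) = 0.1 under Beta(0.39s, 0.61s). Normal approximation: (q−m)/√(m(1−m)/s) ≈ z_{0.1} = -1.28, so s ≈ 0.39·0.61·(-1.28)²/(0.33−0.39)² = 108.5.
At s = 108.5: P(θ<0.33) ≈ 0.098. Adjusting to match 0.1 gives s ≈ 106.54.
So α = 0.39·106.54 ≈ 41.55, β = 0.61·106.54 ≈ 64.99.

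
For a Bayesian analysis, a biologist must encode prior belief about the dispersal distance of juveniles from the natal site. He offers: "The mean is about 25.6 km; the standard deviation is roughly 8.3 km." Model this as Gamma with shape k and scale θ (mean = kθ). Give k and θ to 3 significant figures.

k ≈ 9.51, θ ≈ 2.69

For Gamma(k, scale θ): mean = kθ, variance = kθ², so CV = 1/√k.
CV = SD/mean = 8.3/25.6 = 0.3242, hence k = 1/CV² = 9.51.
Then θ = mean/k = 25.6/9.51 = 2.69.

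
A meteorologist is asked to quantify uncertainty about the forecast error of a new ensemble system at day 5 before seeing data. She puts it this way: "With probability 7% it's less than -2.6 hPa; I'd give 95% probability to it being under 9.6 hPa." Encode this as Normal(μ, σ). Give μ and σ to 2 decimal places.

μ = 3.17, σ = 3.91

The p-quantile of Normal(μ,σ) is μ + z_p·σ, with z_{0.07} = -1.476 and z_{0.95} = 1.645.
Eliminate σ: μ = (z₂·x₁ − z₁·x₂)/(z₂ − z₁) = (1.645·-2.6 − (-1.476)·9.6)/3.121 = 3.17.
Then σ = (x₂ − x₁)/(z₂ − z₁) = (9.6 − -2.6)/3.121 = 3.91.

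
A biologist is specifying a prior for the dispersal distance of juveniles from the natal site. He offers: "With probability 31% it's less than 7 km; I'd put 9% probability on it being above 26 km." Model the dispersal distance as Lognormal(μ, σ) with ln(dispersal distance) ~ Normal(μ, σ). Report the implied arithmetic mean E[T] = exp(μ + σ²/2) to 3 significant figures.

E[T] ≈ 12.9 km

If T ~ Lognormal(μ,σ) then ln T ~ Normal(μ,σ), so the p-quantile of ln T is μ + z_p·σ.
ln(7) = 1.946 and ln(26) = 3.258; z_{0.31} = -0.4959, z_{0.91} = 1.341.
σ = (3.258 − 1.946)/(1.341 − (-0.4959)) = 0.714.
μ = 1.946 − (-0.4959)·0.714 = 2.300.
E[T] = exp(μ + σ²/2) = exp(2.300 + 0.2552) = 12.9 km.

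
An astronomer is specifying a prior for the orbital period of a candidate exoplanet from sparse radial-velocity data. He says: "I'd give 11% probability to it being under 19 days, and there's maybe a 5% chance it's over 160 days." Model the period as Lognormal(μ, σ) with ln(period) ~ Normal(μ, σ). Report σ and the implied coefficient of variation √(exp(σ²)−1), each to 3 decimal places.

σ ≈ 0.742, CV ≈ 0.857

If T ~ Lognormal(μ,σ) then ln T ~ Normal(μ,σ), so the p-quantile of ln T is μ + z_p·σ.
ln(19) = 2.944 and ln(160) = 5.075; z_{0.11} = -1.227, z_{0.95} = 1.645.
σ = (5.075 − 2.944)/(1.645 − (-1.227)) = 0.742.
μ = 2.944 − (-1.227)·0.742 = 3.855.
CV = √(exp(σ²)−1) = √(exp(0.5507)−1) = 0.857.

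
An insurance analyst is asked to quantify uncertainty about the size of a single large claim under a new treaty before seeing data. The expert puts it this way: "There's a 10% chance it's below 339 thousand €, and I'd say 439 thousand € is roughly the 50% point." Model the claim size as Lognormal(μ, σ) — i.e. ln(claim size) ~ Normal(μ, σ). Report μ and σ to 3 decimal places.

If T ~ Lognormal(μ,σ) then ln T ~ Normal(μ,σ), so the p-quantile of ln T is μ + z_p·σ.
ln(339) = 5.826 and ln(439) = 6.084; z_{0.1} = -1.282, z_{0.5} = 0.
σ = (6.084 − 5.826)/(0 − (-1.282)) = 0.202.
μ = 5.826 − (-1.282)·0.202 = 6.084.

μ ≈ 6.084, σ ≈ 0.202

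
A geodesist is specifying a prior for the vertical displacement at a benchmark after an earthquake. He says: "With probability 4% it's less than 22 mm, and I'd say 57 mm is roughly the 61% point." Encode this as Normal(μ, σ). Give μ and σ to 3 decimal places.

μ = 52.184, σ = 17.241

The p-quantile of Normal(μ,σ) is μ + z_p·σ, with z_{0.04} = -1.751 and z_{0.61} = 0.2793.
Eliminate σ: μ = (z₂·x₁ − z₁·x₂)/(z₂ − z₁) = (0.2793·22 − (-1.751)·57)/2.03 = 52.184.
Then σ = (x₂ − x₁)/(z₂ − z₁) = (57 − 22)/2.03 = 17.241.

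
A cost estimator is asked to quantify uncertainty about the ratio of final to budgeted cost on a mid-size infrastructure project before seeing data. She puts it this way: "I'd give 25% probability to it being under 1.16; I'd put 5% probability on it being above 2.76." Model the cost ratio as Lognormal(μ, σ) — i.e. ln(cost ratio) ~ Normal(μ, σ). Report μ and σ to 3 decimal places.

μ ≈ 0.400, σ ≈ 0.374

If T ~ Lognormal(μ,σ) then ln T ~ Normal(μ,σ), so the p-quantile of ln T is μ + z_p·σ.
ln(1.16) = 0.1484 and ln(2.76) = 1.015; z_{0.25} = -0.6745, z_{0.95} = 1.645.
σ = (1.015 − 0.1484)/(1.645 − (-0.6745)) = 0.374.
μ = 0.1484 − (-0.6745)·0.374 = 0.400.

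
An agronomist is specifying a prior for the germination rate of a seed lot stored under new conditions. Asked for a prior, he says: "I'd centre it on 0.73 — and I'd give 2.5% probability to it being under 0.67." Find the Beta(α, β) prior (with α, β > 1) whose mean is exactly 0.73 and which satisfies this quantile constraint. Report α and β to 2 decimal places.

With mean 0.73 fixed, write α = 0.73s, β = 0.27s where s = α+β.
Need P(θ < 0.67) = 0.025 under Beta(0.73s, 0.27s). Normal approximation: (q−m)/√(m(1−m)/s) ≈ z_{0.025} = -1.96, so s ≈ 0.73·0.27·(-1.96)²/(0.67−0.73)² = 210.3.
At s = 210.3: P(θ<0.67) ≈ 0.028. Adjusting to match 0.025 gives s ≈ 223.09.
So α = 0.73·223.09 ≈ 162.86, β = 0.27·223.09 ≈ 60.24.

α ≈ 162.86, β ≈ 60.24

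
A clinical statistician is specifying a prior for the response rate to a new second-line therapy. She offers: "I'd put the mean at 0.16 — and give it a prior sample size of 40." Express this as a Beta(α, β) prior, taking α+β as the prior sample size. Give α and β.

Under the effective-sample-size interpretation, Beta(α, β) has prior mean α/(α+β) and prior sample size α+β.
So α+β = 40 and α/(α+β) = 0.16, giving α = 0.16·40 = 6.4 and β = 40 − 6.4 = 33.6.

α = 6.4, β = 33.6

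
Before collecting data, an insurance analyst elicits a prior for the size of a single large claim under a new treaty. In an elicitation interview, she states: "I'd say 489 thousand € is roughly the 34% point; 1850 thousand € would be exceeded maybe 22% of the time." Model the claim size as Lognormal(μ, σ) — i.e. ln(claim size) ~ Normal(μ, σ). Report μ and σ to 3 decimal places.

If T ~ Lognormal(μ,σ) then ln T ~ Normal(μ,σ), so the p-quantile of ln T is μ + z_p·σ.
ln(489) = 6.192 and ln(1850) = 7.523; z_{0.34} = -0.4125, z_{0.78} = 0.7722.
σ = (7.523 − 6.192)/(0.7722 − (-0.4125)) = 1.123.
μ = 6.192 − (-0.4125)·1.123 = 6.656.

μ ≈ 6.656, σ ≈ 1.123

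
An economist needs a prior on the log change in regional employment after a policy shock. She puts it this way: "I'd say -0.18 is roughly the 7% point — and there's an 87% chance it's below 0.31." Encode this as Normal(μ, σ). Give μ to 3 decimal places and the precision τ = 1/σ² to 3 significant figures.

The p-quantile of Normal(μ,σ) is μ + z_p·σ, with z_{0.07} = -1.476 and z_{0.87} = 1.126.
Eliminate σ: μ = (z₂·x₁ − z₁·x₂)/(z₂ − z₁) = (1.126·-0.18 − (-1.476)·0.31)/2.602 = 0.098.
Then σ = (x₂ − x₁)/(z₂ − z₁) = (0.31 − -0.18)/2.602 = 0.188.
Precision τ = 1/σ² = 1/0.1883² = 28.2.

μ = 0.098, τ = 28.2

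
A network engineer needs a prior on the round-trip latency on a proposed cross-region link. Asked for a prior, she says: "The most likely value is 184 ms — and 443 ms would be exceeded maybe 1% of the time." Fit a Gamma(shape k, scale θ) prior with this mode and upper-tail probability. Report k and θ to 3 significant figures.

Gamma(k,θ) with k>1 has mode (k−1)θ, so θ = 184/(k−1).
Need P(X < 443) = 0.99 with θ tied to k this way. Start at k = 2, θ = 184: P(X<443) ≈ 0.693.
Too low — raise k to concentrate. Iterating converges to k ≈ 7.13.
Then θ = 184/(7.13−1) ≈ 30.

k ≈ 7.13, θ ≈ 30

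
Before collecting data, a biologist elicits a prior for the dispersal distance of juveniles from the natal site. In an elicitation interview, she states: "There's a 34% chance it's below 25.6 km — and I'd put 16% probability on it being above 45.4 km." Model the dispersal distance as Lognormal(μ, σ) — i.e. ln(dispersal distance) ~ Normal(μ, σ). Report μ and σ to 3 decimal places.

μ ≈ 3.411, σ ≈ 0.407

If T ~ Lognormal(μ,σ) then ln T ~ Normal(μ,σ), so the p-quantile of ln T is μ + z_p·σ.
ln(25.6) = 3.243 and ln(45.4) = 3.816; z_{0.34} = -0.4125, z_{0.84} = 0.9945.
σ = (3.816 − 3.243)/(0.9945 − (-0.4125)) = 0.407.
μ = 3.243 − (-0.4125)·0.407 = 3.411.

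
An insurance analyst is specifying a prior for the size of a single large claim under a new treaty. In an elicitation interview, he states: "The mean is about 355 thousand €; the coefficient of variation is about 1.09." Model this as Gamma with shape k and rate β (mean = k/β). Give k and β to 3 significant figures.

k ≈ 0.842, β ≈ 0.00237

For Gamma(k, rate β): mean = k/β, variance = k/β², so CV = 1/√k.
CV = 1.09, hence k = 1/CV² = 0.842.
Then β = k/mean = 0.842/355 = 0.00237.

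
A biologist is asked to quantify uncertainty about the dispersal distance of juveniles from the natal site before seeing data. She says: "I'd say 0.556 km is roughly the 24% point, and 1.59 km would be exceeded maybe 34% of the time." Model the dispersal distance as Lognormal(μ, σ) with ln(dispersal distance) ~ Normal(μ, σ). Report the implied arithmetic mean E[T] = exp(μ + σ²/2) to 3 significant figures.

If T ~ Lognormal(μ,σ) then ln T ~ Normal(μ,σ), so the p-quantile of ln T is μ + z_p·σ.
ln(0.556) = -0.587 and ln(1.59) = 0.4637; z_{0.24} = -0.7063, z_{0.66} = 0.4125.
σ = (0.4637 − -0.587)/(0.4125 − (-0.7063)) = 0.939.
μ = -0.587 − (-0.7063)·0.939 = 0.076.
E[T] = exp(μ + σ²/2) = exp(0.076 + 0.4410) = 1.68 km.

E[T] ≈ 1.68 km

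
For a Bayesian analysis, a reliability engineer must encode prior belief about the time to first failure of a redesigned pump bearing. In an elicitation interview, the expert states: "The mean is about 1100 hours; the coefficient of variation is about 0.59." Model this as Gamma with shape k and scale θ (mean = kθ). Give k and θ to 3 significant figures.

For Gamma(k, scale θ): mean = kθ, variance = kθ², so CV = 1/√k.
CV = 0.59, hence k = 1/CV² = 2.87.
Then θ = mean/k = 1100/2.87 = 383.

k ≈ 2.87, θ ≈ 383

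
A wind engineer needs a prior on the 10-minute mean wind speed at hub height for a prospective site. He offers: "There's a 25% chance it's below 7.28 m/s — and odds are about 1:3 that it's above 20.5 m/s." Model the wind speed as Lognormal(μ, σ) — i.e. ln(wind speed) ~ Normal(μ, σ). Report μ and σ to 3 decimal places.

μ ≈ 2.503, σ ≈ 0.767

If T ~ Lognormal(μ,σ) then ln T ~ Normal(μ,σ), so the p-quantile of ln T is μ + z_p·σ.
ln(7.28) = 1.985 and ln(20.5) = 3.02; z_{0.25} = -0.6745, z_{0.75} = 0.6745.
σ = (3.02 − 1.985)/(0.6745 − (-0.6745)) = 0.767.
μ = 1.985 − (-0.6745)·0.767 = 2.503.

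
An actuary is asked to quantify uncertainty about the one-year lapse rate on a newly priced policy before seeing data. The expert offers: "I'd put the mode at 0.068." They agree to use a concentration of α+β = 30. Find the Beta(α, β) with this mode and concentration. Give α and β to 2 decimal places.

For α,β > 1 the Beta mode is (α−1)/(α+β−2). With α+β = 30, the mode is (α−1)/28.
Set (α−1)/28 = 0.068 → α = 1 + 0.068·28 = 2.90.
β = 30 − α = 27.10.

α = 2.90, β = 27.10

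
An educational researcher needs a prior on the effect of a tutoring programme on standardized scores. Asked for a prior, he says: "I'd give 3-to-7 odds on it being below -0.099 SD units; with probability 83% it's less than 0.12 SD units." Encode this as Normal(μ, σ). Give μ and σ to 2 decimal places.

μ = -0.02, σ = 0.15

The p-quantile of Normal(μ,σ) is μ + z_p·σ, with z_{0.3} = -0.5244 and z_{0.83} = 0.9542.
Eliminate σ: μ = (z₂·x₁ − z₁·x₂)/(z₂ − z₁) = (0.9542·-0.099 − (-0.5244)·0.12)/1.479 = -0.02.
Then σ = (x₂ − x₁)/(z₂ − z₁) = (0.12 − -0.099)/1.479 = 0.15.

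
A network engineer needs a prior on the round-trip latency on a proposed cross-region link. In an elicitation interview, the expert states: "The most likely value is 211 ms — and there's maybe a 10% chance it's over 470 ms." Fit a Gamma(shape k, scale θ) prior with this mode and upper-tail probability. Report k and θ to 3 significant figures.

Gamma(k,θ) with k>1 has mode (k−1)θ, so θ = 211/(k−1).
Need P(X < 470) = 0.9 with θ tied to k this way. Start at k = 2, θ = 211: P(X<470) ≈ 0.652.
Too low — raise k to concentrate. Iterating converges to k ≈ 4.
Then θ = 211/(4−1) ≈ 70.4.

k ≈ 4, θ ≈ 70.4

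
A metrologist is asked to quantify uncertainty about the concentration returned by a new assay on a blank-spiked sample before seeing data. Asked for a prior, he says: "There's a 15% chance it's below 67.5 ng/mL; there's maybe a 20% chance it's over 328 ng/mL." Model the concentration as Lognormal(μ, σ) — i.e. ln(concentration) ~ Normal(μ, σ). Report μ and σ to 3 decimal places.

μ ≈ 5.085, σ ≈ 0.842

If T ~ Lognormal(μ,σ) then ln T ~ Normal(μ,σ), so the p-quantile of ln T is μ + z_p·σ.
ln(67.5) = 4.212 and ln(328) = 5.793; z_{0.15} = -1.036, z_{0.8} = 0.8416.
σ = (5.793 − 4.212)/(0.8416 − (-1.036)) = 0.842.
μ = 4.212 − (-1.036)·0.842 = 5.085.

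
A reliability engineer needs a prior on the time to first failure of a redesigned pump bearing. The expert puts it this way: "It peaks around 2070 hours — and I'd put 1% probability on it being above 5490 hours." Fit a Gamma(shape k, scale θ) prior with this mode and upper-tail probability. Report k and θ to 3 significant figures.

Gamma(k,θ) with k>1 has mode (k−1)θ, so θ = 2070/(k−1).
Need P(X < 5490) = 0.99 with θ tied to k this way. Start at k = 2, θ = 2070: P(X<5490) ≈ 0.743.
Too low — raise k to concentrate. Iterating converges to k ≈ 5.87.
Then θ = 2070/(5.87−1) ≈ 425.

k ≈ 5.87, θ ≈ 425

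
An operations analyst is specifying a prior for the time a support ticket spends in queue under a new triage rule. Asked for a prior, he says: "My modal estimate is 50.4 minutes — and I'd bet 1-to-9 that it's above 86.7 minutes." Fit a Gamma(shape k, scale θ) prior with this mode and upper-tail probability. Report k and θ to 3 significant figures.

Gamma(k,θ) with k>1 has mode (k−1)θ, so θ = 50.4/(k−1).
Need P(X < 86.7) = 0.9 with θ tied to k this way. Start at k = 2, θ = 50.4: P(X<86.7) ≈ 0.513.
Too low — raise k to concentrate. Iterating converges to k ≈ 7.44.
Then θ = 50.4/(7.44−1) ≈ 7.82.

k ≈ 7.44, θ ≈ 7.82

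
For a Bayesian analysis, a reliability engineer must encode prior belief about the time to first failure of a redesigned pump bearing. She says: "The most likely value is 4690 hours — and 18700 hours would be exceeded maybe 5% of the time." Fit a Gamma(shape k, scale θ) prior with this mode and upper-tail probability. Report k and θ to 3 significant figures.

Gamma(k,θ) with k>1 has mode (k−1)θ, so θ = 4690/(k−1).
Need P(X < 18700) = 0.95 with θ tied to k this way. Start at k = 2, θ = 4690: P(X<18700) ≈ 0.907.
Too low — raise k to concentrate. Iterating converges to k ≈ 2.32.
Then θ = 4690/(2.32−1) ≈ 3560.

k ≈ 2.32, θ ≈ 3560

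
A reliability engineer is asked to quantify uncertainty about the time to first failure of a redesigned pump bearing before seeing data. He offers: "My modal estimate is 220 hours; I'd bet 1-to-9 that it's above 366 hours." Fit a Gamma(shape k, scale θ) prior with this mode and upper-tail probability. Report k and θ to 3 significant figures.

Gamma(k,θ) with k>1 has mode (k−1)θ, so θ = 220/(k−1).
Need P(X < 366) = 0.9 with θ tied to k this way. Start at k = 2, θ = 220: P(X<366) ≈ 0.495.
Too low — raise k to concentrate. Iterating converges to k ≈ 8.29.
Then θ = 220/(8.29−1) ≈ 30.2.

k ≈ 8.29, θ ≈ 30.2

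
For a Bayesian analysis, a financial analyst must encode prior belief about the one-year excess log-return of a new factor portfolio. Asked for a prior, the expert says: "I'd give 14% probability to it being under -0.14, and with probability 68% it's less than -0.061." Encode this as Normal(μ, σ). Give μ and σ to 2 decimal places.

μ = -0.08, σ = 0.05

The p-quantile of Normal(μ,σ) is μ + z_p·σ, with z_{0.14} = -1.08 and z_{0.68} = 0.4677.
Eliminate σ: μ = (z₂·x₁ − z₁·x₂)/(z₂ − z₁) = (0.4677·-0.14 − (-1.08)·-0.061)/1.548 = -0.08.
Then σ = (x₂ − x₁)/(z₂ − z₁) = (-0.061 − -0.14)/1.548 = 0.05.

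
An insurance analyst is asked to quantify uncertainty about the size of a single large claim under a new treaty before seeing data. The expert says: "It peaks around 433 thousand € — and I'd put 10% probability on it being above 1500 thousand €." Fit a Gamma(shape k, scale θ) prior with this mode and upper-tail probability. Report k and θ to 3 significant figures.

Gamma(k,θ) with k>1 has mode (k−1)θ, so θ = 433/(k−1).
Need P(X < 1500) = 0.9 with θ tied to k this way. Start at k = 2, θ = 433: P(X<1500) ≈ 0.860.
Too low — raise k to concentrate. Iterating converges to k ≈ 2.21.
Then θ = 433/(2.21−1) ≈ 357.

k ≈ 2.21, θ ≈ 357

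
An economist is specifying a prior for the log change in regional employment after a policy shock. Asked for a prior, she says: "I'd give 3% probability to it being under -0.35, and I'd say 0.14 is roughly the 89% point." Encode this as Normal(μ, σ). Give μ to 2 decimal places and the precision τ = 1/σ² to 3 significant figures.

The p-quantile of Normal(μ,σ) is μ + z_p·σ, with z_{0.03} = -1.881 and z_{0.89} = 1.227.
Eliminate σ: μ = (z₂·x₁ − z₁·x₂)/(z₂ − z₁) = (1.227·-0.35 − (-1.881)·0.14)/3.107 = -0.05.
Then σ = (x₂ − x₁)/(z₂ − z₁) = (0.14 − -0.35)/3.107 = 0.16.
Precision τ = 1/σ² = 1/0.1577² = 40.2.

μ = -0.05, τ = 40.2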